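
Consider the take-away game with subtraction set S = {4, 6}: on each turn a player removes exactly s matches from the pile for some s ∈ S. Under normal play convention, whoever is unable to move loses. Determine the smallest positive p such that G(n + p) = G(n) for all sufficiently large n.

10

n :  0  1  2  3  4  5  6  7  8  9 10 11 12 13 14 15 16 17 18 19 20 21
G :  0  0  0  0  1  1  1  1  2  2  0  0  0  0  1  1  1  1  2  2  0  0
G(n+10) = G(n) holds for n = 0,…,5 (a full window of length max(S) = 6), so the sequence is purely periodic with period 10.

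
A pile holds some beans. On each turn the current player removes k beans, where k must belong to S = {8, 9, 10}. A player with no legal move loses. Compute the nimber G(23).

G(0) = 0
G(1) = mex{} = 0
G(2) = mex{} = 0
G(3) = mex{} = 0
G(4) = mex{} = 0
G(5) = mex{} = 0
G(6) = mex{} = 0
G(7) = mex{} = 0
G(8) = mex{0} = 1
G(9) = mex{0,0} = 1
G(10) = mex{0,0,0} = 1
G(11) = mex{0,0,0} = 1
G(12) = mex{0,0,0} = 1
G(13) = mex{0,0,0} = 1
G(14) = mex{0,0,0} = 1
G(15) = mex{0,0,0} = 1
G(16) = mex{1,0,0} = 2
G(17) = mex{1,1,0} = 2
G(18) = mex{1,1,1} = 0
G(19) = mex{1,1,1} = 0
G(20) = mex{1,1,1} = 0
G(21) = mex{1,1,1} = 0
G(22) = mex{1,1,1} = 0
G(23) = mex{1,1,1} = 0

0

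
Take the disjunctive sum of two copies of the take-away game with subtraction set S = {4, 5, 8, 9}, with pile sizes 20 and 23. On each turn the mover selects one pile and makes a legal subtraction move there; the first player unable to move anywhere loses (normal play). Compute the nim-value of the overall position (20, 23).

3

All piles use S = {4, 5, 8, 9}:
n :  0  1  2  3  4  5  6  7  8  9 10 11 12 13 14 15 16 17 18 19 20 21 22 23
G :  0  0  0  0  1  1  1  1  2  2  2  2  3  0  0  0  0  1  1  1  1  2  2  2
Pile A: G(20) = 1.
Pile B: G(23) = 2.
Combined Grundy value = 1 ⊕ 2 = 3.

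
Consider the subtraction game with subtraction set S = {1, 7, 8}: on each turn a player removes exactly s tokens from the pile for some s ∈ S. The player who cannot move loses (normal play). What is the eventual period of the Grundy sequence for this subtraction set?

G(0) = 0
G(1) = mex{0} = 1
G(2) = mex{1} = 0
G(3) = mex{0} = 1
G(4) = mex{1} = 0
G(5) = mex{0} = 1
G(6) = mex{1} = 0
G(7) = mex{0,0} = 1
G(8) = mex{1,1,0} = 2
G(9) = mex{2,0,1} = 3
G(10) = mex{3,1,0} = 2
G(11) = mex{2,0,1} = 3
G(12) = mex{3,1,0} = 2
G(13) = mex{2,0,1} = 3
G(14) = mex{3,1,0} = 2
G(15) = mex{2,2,1} = 0
G(16) = mex{0,3,2} = 1
G(17) = mex{1,2,3} = 0
G(18) = mex{0,3,2} = 1
G(19) = mex{1,2,3} = 0
G(20) = mex{0,3,2} = 1
G(21) = mex{1,2,3} = 0
G(22) = mex{0,0,2} = 1
G(23) = mex{1,1,0} = 2
G(24) = mex{2,0,1} = 3
G(25) = mex{3,1,0} = 2
G(26) = mex{2,0,1} = 3
G(27) = mex{3,1,0} = 2
G(28) = mex{2,0,1} = 3
G(29) = mex{3,1,0} = 2
G(30) = mex{2,2,1} = 0
G(31) = mex{0,3,2} = 1
G(n+15) = G(n) holds for n = 0,…,7 (a full window of length max(S) = 8), so the sequence is purely periodic with period 15.

15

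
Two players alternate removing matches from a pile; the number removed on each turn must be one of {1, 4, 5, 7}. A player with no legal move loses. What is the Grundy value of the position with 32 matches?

n :  0  1  2  3  4  5  6  7  8  9 10 11 12 13 14 15 16 17 18 19 20 21 22 23 24 25 26 27 28 29 30 31 32
G :  0  1  0  1  2  3  2  3  0  1  0  1  2  3  2  3  0  1  0  1  2  3  2  3  0  1  0  1  2  3  2  3  0

0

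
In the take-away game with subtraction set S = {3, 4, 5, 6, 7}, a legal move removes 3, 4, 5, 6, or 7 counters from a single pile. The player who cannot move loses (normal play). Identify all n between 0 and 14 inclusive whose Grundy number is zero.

0, 1, 2, 10, 11, 12

n :  0  1  2  3  4  5  6  7  8  9 10 11 12 13 14
G :  0  0  0  1  1  1  2  2  2  3  0  0  0  1  1
P-positions are exactly the n with G(n) = 0.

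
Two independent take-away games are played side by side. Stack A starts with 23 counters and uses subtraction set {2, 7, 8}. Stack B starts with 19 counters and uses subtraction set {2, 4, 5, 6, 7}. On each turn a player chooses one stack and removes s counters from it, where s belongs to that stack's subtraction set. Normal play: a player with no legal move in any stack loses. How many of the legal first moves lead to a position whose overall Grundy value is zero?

Stack A, S = {2, 7, 8}:
n :  0  1  2  3  4  5  6  7  8  9 10 11 12 13 14 15 16 17 18 19 20 21 22 23
G :  0  0  1  1  0  0  1  1  2  2  0  3  1  2  0  0  1  1  2  0  0  1  1  2
G_A(23) = 2.
Stack B, S = {2, 4, 5, 6, 7}:
n :  0  1  2  3  4  5  6  7  8  9 10 11 12 13 14 15 16 17 18 19
G :  0  0  1  1  2  2  3  3  4  0  0  1  1  2  2  3  3  4  0  0
G_B(19) = 0.
Combined Grundy value = 2 ⊕ 0 = 2.
A winning move leaves total XOR = 0, i.e. changes one component's Grundy value g to g ⊕ X where X is the current total.
Stack A: need g' = 2⊕2 = 0. Options: 23−2→G=1, 23−7→G=1, 23−8→G=0. Hits: 1.
Stack B: need g' = 0⊕2 = 2. Options: 19−2→G=4, 19−4→G=3, 19−5→G=2, 19−6→G=2, 19−7→G=1. Hits: 2.

3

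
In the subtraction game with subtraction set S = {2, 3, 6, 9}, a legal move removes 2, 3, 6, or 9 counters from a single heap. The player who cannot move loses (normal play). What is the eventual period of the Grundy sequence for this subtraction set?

n :  0  1  2  3  4  5  6  7  8  9 10 11 12 13 14 15 16 17 18 19 20 21 22 23 24 25
G :  0  0  1  1  2  0  3  1  2  2  3  3  0  0  1  1  2  0  3  1  2  2  3  3  0  0
G(n+12) = G(n) holds for n = 0,…,8 (a full window of length max(S) = 9), so the sequence is purely periodic with period 12.

12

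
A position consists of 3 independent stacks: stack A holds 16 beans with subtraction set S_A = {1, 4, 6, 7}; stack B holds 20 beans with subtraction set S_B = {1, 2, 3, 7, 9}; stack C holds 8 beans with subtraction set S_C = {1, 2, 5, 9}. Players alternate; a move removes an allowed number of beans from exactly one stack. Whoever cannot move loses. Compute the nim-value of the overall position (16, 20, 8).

Stack A, S = {1, 4, 6, 7}:
n :  0  1  2  3  4  5  6  7  8  9 10 11 12 13 14 15 16
G :  0  1  0  1  2  0  1  2  3  2  0  1  2  0  1  0  1
G_A(16) = 1.
Stack B, S = {1, 2, 3, 7, 9}:
G(0) = 0
G(1) = mex{0} = 1
G(2) = mex{1,0} = 2
G(3) = mex{2,1,0} = 3
G(4) = mex{3,2,1} = 0
G(5) = mex{0,3,2} = 1
G(6) = mex{1,0,3} = 2
G(7) = mex{2,1,0,0} = 3
G(8) = mex{3,2,1,1} = 0
G(9) = mex{0,3,2,2,0} = 1
G(10) = mex{1,0,3,3,1} = 2
G(11) = mex{2,1,0,0,2} = 3
G(12) = mex{3,2,1,1,3} = 0
G(13) = mex{0,3,2,2,0} = 1
G(14) = mex{1,0,3,3,1} = 2
G(15) = mex{2,1,0,0,2} = 3
G(16) = mex{3,2,1,1,3} = 0
G(17) = mex{0,3,2,2,0} = 1
G(18) = mex{1,0,3,3,1} = 2
G(19) = mex{2,1,0,0,2} = 3
G(20) = mex{3,2,1,1,3} = 0
G_B(20) = 0.
Stack C, S = {1, 2, 5, 9}:
n : 0 1 2 3 4 5 6 7 8
G : 0 1 2 0 1 2 0 1 2
G_C(8) = 2.
Combined Grundy value = 1 ⊕ 0 ⊕ 2 = 3.

3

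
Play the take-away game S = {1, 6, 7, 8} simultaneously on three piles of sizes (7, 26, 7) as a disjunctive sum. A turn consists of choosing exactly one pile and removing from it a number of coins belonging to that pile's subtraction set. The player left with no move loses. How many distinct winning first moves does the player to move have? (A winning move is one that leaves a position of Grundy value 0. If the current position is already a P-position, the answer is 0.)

All piles use S = {1, 6, 7, 8}:
n :  0  1  2  3  4  5  6  7  8  9 10 11 12 13 14 15 16 17 18 19 20 21 22 23 24 25 26
G :  0  1  0  1  0  1  2  3  2  3  2  3  4  0  1  0  1  0  1  2  3  2  3  2  3  4  0
Pile A: G(7) = 3.
Pile B: G(26) = 0.
Pile C: G(7) = 3.
Combined Grundy value = 3 ⊕ 0 ⊕ 3 = 0.
A winning move leaves total XOR = 0, i.e. changes one component's Grundy value g to g ⊕ X where X is the current total.
Pile A: target g' = 3⊕0 = 3, but every legal move changes the Grundy value (mex property), so 0 moves.
Pile B: target g' = 0⊕0 = 0, but every legal move changes the Grundy value (mex property), so 0 moves.
Pile C: target g' = 3⊕0 = 3, but every legal move changes the Grundy value (mex property), so 0 moves.

0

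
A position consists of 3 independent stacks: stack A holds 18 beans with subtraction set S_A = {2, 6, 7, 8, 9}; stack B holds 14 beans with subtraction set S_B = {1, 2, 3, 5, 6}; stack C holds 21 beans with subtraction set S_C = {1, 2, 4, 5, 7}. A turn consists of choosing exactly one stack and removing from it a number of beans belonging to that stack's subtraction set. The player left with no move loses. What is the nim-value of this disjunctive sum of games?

3

Stack A, S = {2, 6, 7, 8, 9}:
n :  0  1  2  3  4  5  6  7  8  9 10 11 12 13 14 15 16 17 18
G :  0  0  1  1  0  0  1  1  2  2  3  3  2  2  3  0  0  1  1
G_A(18) = 1.
Stack B, S = {1, 2, 3, 5, 6}:
n :  0  1  2  3  4  5  6  7  8  9 10 11 12 13 14
G :  0  1  2  3  0  1  2  3  0  1  2  3  0  1  2
G_B(14) = 2.
Stack C, S = {1, 2, 4, 5, 7}:
G(0) = 0
G(1) = mex{0} = 1
G(2) = mex{1,0} = 2
G(3) = mex{2,1} = 0
G(4) = mex{0,2,0} = 1
G(5) = mex{1,0,1,0} = 2
G(6) = mex{2,1,2,1} = 0
G(7) = mex{0,2,0,2,0} = 1
G(8) = mex{1,0,1,0,1} = 2
G(9) = mex{2,1,2,1,2} = 0
G(10) = mex{0,2,0,2,0} = 1
G(11) = mex{1,0,1,0,1} = 2
G(12) = mex{2,1,2,1,2} = 0
G(13) = mex{0,2,0,2,0} = 1
G(14) = mex{1,0,1,0,1} = 2
G(15) = mex{2,1,2,1,2} = 0
G(16) = mex{0,2,0,2,0} = 1
G(17) = mex{1,0,1,0,1} = 2
G(18) = mex{2,1,2,1,2} = 0
G(19) = mex{0,2,0,2,0} = 1
G(20) = mex{1,0,1,0,1} = 2
G(21) = mex{2,1,2,1,2} = 0
G_C(21) = 0.
Combined Grundy value = 1 ⊕ 2 ⊕ 0 = 3.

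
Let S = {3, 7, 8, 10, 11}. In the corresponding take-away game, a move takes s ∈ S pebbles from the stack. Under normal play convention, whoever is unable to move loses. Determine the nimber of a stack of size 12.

2

n :  0  1  2  3  4  5  6  7  8  9 10 11 12
G :  0  0  0  1  1  1  0  2  2  1  3  3  2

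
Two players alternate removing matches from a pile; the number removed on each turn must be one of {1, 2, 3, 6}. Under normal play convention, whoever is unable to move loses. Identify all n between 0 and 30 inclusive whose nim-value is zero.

G(0) = 0
G(1) = mex{0} = 1
G(2) = mex{1,0} = 2
G(3) = mex{2,1,0} = 3
G(4) = mex{3,2,1} = 0
G(5) = mex{0,3,2} = 1
G(6) = mex{1,0,3,0} = 2
G(7) = mex{2,1,0,1} = 3
G(8) = mex{3,2,1,2} = 0
G(9) = mex{0,3,2,3} = 1
G(10) = mex{1,0,3,0} = 2
G(11) = mex{2,1,0,1} = 3
G(12) = mex{3,2,1,2} = 0
G(13) = mex{0,3,2,3} = 1
G(14) = mex{1,0,3,0} = 2
G(15) = mex{2,1,0,1} = 3
G(16) = mex{3,2,1,2} = 0
G(17) = mex{0,3,2,3} = 1
G(18) = mex{1,0,3,0} = 2
G(19) = mex{2,1,0,1} = 3
G(20) = mex{3,2,1,2} = 0
G(21) = mex{0,3,2,3} = 1
G(22) = mex{1,0,3,0} = 2
G(23) = mex{2,1,0,1} = 3
G(24) = mex{3,2,1,2} = 0
G(25) = mex{0,3,2,3} = 1
G(26) = mex{1,0,3,0} = 2
G(27) = mex{2,1,0,1} = 3
G(28) = mex{3,2,1,2} = 0
G(29) = mex{0,3,2,3} = 1
G(30) = mex{1,0,3,0} = 2
P-positions are exactly the n with G(n) = 0.

0, 4, 8, 12, 16, 20, 24, 28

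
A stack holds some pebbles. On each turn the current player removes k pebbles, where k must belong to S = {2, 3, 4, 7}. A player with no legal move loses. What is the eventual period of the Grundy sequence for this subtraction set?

n :  0  1  2  3  4  5  6  7  8  9 10 11 12 13 14 15 16 17 18 19 20 21 22 23
G :  0  0  1  1  2  2  0  3  1  4  2  0  0  1  1  2  2  0  3  1  4  2  0  0
G(n+11) = G(n) holds for n = 0,…,6 (a full window of length max(S) = 7), so the sequence is purely periodic with period 11.

11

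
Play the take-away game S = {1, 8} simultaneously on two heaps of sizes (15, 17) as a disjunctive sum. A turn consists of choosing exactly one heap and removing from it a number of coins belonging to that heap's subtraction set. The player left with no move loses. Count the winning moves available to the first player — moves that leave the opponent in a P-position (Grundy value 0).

All heaps use S = {1, 8}:
G(0) = 0
G(1) = mex{0} = 1
G(2) = mex{1} = 0
G(3) = mex{0} = 1
G(4) = mex{1} = 0
G(5) = mex{0} = 1
G(6) = mex{1} = 0
G(7) = mex{0} = 1
G(8) = mex{1,0} = 2
G(9) = mex{2,1} = 0
G(10) = mex{0,0} = 1
G(11) = mex{1,1} = 0
G(12) = mex{0,0} = 1
G(13) = mex{1,1} = 0
G(14) = mex{0,0} = 1
G(15) = mex{1,1} = 0
G(16) = mex{0,2} = 1
G(17) = mex{1,0} = 2
Heap A: G(15) = 0.
Heap B: G(17) = 2.
Combined Grundy value = 0 ⊕ 2 = 2.
A winning move leaves total XOR = 0, i.e. changes one component's Grundy value g to g ⊕ X where X is the current total.
Heap A: need g' = 0⊕2 = 2. Options: 15−1→G=1, 15−8→G=1. Hits: 0.
Heap B: need g' = 2⊕2 = 0. Options: 17−1→G=1, 17−8→G=0. Hits: 1.

1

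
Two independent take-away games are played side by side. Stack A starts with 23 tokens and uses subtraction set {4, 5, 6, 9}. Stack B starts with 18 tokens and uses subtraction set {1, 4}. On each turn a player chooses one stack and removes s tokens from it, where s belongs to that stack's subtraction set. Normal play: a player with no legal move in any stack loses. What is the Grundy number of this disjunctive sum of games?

3

Stack A, S = {4, 5, 6, 9}:
n :  0  1  2  3  4  5  6  7  8  9 10 11 12 13 14 15 16 17 18 19 20 21 22 23
G :  0  0  0  0  1  1  1  1  2  2  2  2  3  0  0  0  0  1  1  1  1  2  2  2
G_A(23) = 2.
Stack B, S = {1, 4}:
n :  0  1  2  3  4  5  6  7  8  9 10 11 12 13 14 15 16 17 18
G :  0  1  0  1  2  0  1  0  1  2  0  1  0  1  2  0  1  0  1
G_B(18) = 1.
Combined Grundy value = 2 ⊕ 1 = 3.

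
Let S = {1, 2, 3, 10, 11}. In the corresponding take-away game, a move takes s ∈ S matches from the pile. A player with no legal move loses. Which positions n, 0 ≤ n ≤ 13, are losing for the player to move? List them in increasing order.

0, 4, 8, 12

n :  0  1  2  3  4  5  6  7  8  9 10 11 12 13
G :  0  1  2  3  0  1  2  3  0  1  2  3  0  1
P-positions are exactly the n with G(n) = 0.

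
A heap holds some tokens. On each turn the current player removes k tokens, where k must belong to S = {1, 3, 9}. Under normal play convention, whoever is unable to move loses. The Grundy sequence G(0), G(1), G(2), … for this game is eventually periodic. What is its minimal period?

2

G(0) = 0
G(1) = mex{0} = 1
G(2) = mex{1} = 0
G(3) = mex{0,0} = 1
G(4) = mex{1,1} = 0
G(5) = mex{0,0} = 1
G(6) = mex{1,1} = 0
G(7) = mex{0,0} = 1
G(8) = mex{1,1} = 0
G(9) = mex{0,0,0} = 1
G(10) = mex{1,1,1} = 0
G(11) = mex{0,0,0} = 1
G(12) = mex{1,1,1} = 0
G(13) = mex{0,0,0} = 1
G(14) = mex{1,1,1} = 0
G(n+2) = G(n) holds for n = 0,…,8 (a full window of length max(S) = 9), so the sequence is purely periodic with period 2.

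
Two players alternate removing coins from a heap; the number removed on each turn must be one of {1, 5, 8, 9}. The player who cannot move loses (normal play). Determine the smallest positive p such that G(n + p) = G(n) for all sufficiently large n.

16

n :  0  1  2  3  4  5  6  7  8  9 10 11 12 13 14 15 16 17 18 19 20 21 22 23 24 25 26 27 28 29 30 31 32 33
G :  0  1  0  1  0  1  0  1  2  3  2  3  2  3  2  3  0  1  0  1  0  1  0  1  2  3  2  3  2  3  2  3  0  1
G(n+16) = G(n) holds for n = 0,…,8 (a full window of length max(S) = 9), so the sequence is purely periodic with period 16.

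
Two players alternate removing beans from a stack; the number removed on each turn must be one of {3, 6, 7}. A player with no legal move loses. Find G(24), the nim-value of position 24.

1

n :  0  1  2  3  4  5  6  7  8  9 10 11 12 13 14 15 16 17 18 19 20 21 22 23 24
G :  0  0  0  1  1  1  2  2  2  3  0  0  0  1  1  1  2  2  2  3  0  0  0  1  1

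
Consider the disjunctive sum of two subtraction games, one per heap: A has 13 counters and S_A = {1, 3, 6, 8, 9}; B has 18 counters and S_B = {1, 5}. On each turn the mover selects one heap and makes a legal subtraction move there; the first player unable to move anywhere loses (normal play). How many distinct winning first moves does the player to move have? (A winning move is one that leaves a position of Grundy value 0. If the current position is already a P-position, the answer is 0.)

Heap A, S = {1, 3, 6, 8, 9}:
n :  0  1  2  3  4  5  6  7  8  9 10 11 12 13
G :  0  1  0  1  0  1  2  3  2  3  2  3  4  5
G_A(13) = 5.
Heap B, S = {1, 5}:
n :  0  1  2  3  4  5  6  7  8  9 10 11 12 13 14 15 16 17 18
G :  0  1  0  1  0  1  0  1  0  1  0  1  0  1  0  1  0  1  0
G_B(18) = 0.
Combined Grundy value = 5 ⊕ 0 = 5.
A winning move leaves total XOR = 0, i.e. changes one component's Grundy value g to g ⊕ X where X is the current total.
Heap A: need g' = 5⊕5 = 0. Options: 13−1→G=4, 13−3→G=2, 13−6→G=3, 13−8→G=1, 13−9→G=0. Hits: 1.
Heap B: need g' = 0⊕5 = 5. Options: 18−1→G=1, 18−5→G=1. Hits: 0.

1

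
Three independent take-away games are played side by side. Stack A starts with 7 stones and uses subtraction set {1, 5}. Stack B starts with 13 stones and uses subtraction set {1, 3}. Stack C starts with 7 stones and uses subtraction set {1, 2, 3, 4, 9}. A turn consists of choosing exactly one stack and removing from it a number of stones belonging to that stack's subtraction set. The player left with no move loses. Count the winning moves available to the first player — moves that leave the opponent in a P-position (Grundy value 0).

1

Stack A, S = {1, 5}:
n : 0 1 2 3 4 5 6 7
G : 0 1 0 1 0 1 0 1
G_A(7) = 1.
Stack B, S = {1, 3}:
G(0) = 0
G(1) = mex{0} = 1
G(2) = mex{1} = 0
G(3) = mex{0,0} = 1
G(4) = mex{1,1} = 0
G(5) = mex{0,0} = 1
G(6) = mex{1,1} = 0
G(7) = mex{0,0} = 1
G(8) = mex{1,1} = 0
G(9) = mex{0,0} = 1
G(10) = mex{1,1} = 0
G(11) = mex{0,0} = 1
G(12) = mex{1,1} = 0
G(13) = mex{0,0} = 1
G_B(13) = 1.
Stack C, S = {1, 2, 3, 4, 9}:
G(0) = 0
G(1) = mex{0} = 1
G(2) = mex{1,0} = 2
G(3) = mex{2,1,0} = 3
G(4) = mex{3,2,1,0} = 4
G(5) = mex{4,3,2,1} = 0
G(6) = mex{0,4,3,2} = 1
G(7) = mex{1,0,4,3} = 2
G_C(7) = 2.
Combined Grundy value = 1 ⊕ 1 ⊕ 2 = 2.
A winning move leaves total XOR = 0, i.e. changes one component's Grundy value g to g ⊕ X where X is the current total.
Stack A: need g' = 1⊕2 = 3. Options: 7−1→G=0, 7−5→G=0. Hits: 0.
Stack B: need g' = 1⊕2 = 3. Options: 13−1→G=0, 13−3→G=0. Hits: 0.
Stack C: need g' = 2⊕2 = 0. Options: 7−1→G=1, 7−2→G=0, 7−3→G=4, 7−4→G=3. Hits: 1.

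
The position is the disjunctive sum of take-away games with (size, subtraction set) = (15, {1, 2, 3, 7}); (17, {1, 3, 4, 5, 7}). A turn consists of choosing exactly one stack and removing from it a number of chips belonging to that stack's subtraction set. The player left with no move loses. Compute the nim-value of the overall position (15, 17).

2

Stack A, S = {1, 2, 3, 7}:
n :  0  1  2  3  4  5  6  7  8  9 10 11 12 13 14 15
G :  0  1  2  3  0  1  2  3  0  1  2  3  0  1  2  3
G_A(15) = 3.
Stack B, S = {1, 3, 4, 5, 7}:
n :  0  1  2  3  4  5  6  7  8  9 10 11 12 13 14 15 16 17
G :  0  1  0  1  2  3  2  3  0  1  0  1  2  3  2  3  0  1
G_B(17) = 1.
Combined Grundy value = 3 ⊕ 1 = 2.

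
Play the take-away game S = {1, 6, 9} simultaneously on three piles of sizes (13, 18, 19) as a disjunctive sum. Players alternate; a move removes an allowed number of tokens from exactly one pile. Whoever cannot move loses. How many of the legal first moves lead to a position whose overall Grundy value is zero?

0

All piles use S = {1, 6, 9}:
G(0) = 0
G(1) = mex{0} = 1
G(2) = mex{1} = 0
G(3) = mex{0} = 1
G(4) = mex{1} = 0
G(5) = mex{0} = 1
G(6) = mex{1,0} = 2
G(7) = mex{2,1} = 0
G(8) = mex{0,0} = 1
G(9) = mex{1,1,0} = 2
G(10) = mex{2,0,1} = 3
G(11) = mex{3,1,0} = 2
G(12) = mex{2,2,1} = 0
G(13) = mex{0,0,0} = 1
G(14) = mex{1,1,1} = 0
G(15) = mex{0,2,2} = 1
G(16) = mex{1,3,0} = 2
G(17) = mex{2,2,1} = 0
G(18) = mex{0,0,2} = 1
G(19) = mex{1,1,3} = 0
Pile A: G(13) = 1.
Pile B: G(18) = 1.
Pile C: G(19) = 0.
Combined Grundy value = 1 ⊕ 1 ⊕ 0 = 0.
A winning move leaves total XOR = 0, i.e. changes one component's Grundy value g to g ⊕ X where X is the current total.
Pile A: target g' = 1⊕0 = 1, but every legal move changes the Grundy value (mex property), so 0 moves.
Pile B: target g' = 1⊕0 = 1, but every legal move changes the Grundy value (mex property), so 0 moves.
Pile C: target g' = 0⊕0 = 0, but every legal move changes the Grundy value (mex property), so 0 moves.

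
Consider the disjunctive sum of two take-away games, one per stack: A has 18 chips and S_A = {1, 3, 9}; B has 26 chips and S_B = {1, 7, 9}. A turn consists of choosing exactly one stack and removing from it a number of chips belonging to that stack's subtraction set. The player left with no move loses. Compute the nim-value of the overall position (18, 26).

Stack A, S = {1, 3, 9}:
n :  0  1  2  3  4  5  6  7  8  9 10 11 12 13 14 15 16 17 18
G :  0  1  0  1  0  1  0  1  0  1  0  1  0  1  0  1  0  1  0
G_A(18) = 0.
Stack B, S = {1, 7, 9}:
G(0) = 0
G(1) = mex{0} = 1
G(2) = mex{1} = 0
G(3) = mex{0} = 1
G(4) = mex{1} = 0
G(5) = mex{0} = 1
G(6) = mex{1} = 0
G(7) = mex{0,0} = 1
G(8) = mex{1,1} = 0
G(9) = mex{0,0,0} = 1
G(10) = mex{1,1,1} = 0
G(11) = mex{0,0,0} = 1
G(12) = mex{1,1,1} = 0
G(13) = mex{0,0,0} = 1
G(14) = mex{1,1,1} = 0
G(15) = mex{0,0,0} = 1
G(16) = mex{1,1,1} = 0
G(17) = mex{0,0,0} = 1
G(18) = mex{1,1,1} = 0
G(19) = mex{0,0,0} = 1
G(20) = mex{1,1,1} = 0
G(21) = mex{0,0,0} = 1
G(22) = mex{1,1,1} = 0
G(23) = mex{0,0,0} = 1
G(24) = mex{1,1,1} = 0
G(25) = mex{0,0,0} = 1
G(26) = mex{1,1,1} = 0
G_B(26) = 0.
Combined Grundy value = 0 ⊕ 0 = 0.

0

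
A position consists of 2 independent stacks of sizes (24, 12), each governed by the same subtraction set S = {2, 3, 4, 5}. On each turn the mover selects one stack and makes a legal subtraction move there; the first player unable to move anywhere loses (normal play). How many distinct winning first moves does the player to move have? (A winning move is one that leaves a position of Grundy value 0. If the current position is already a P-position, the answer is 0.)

3

All stacks use S = {2, 3, 4, 5}:
n :  0  1  2  3  4  5  6  7  8  9 10 11 12 13 14 15 16 17 18 19 20 21 22 23 24
G :  0  0  1  1  2  2  3  0  0  1  1  2  2  3  0  0  1  1  2  2  3  0  0  1  1
Stack A: G(24) = 1.
Stack B: G(12) = 2.
Combined Grundy value = 1 ⊕ 2 = 3.
A winning move leaves total XOR = 0, i.e. changes one component's Grundy value g to g ⊕ X where X is the current total.
Stack A: need g' = 1⊕3 = 2. Options: 24−2→G=0, 24−3→G=0, 24−4→G=3, 24−5→G=2. Hits: 1.
Stack B: need g' = 2⊕3 = 1. Options: 12−2→G=1, 12−3→G=1, 12−4→G=0, 12−5→G=0. Hits: 2.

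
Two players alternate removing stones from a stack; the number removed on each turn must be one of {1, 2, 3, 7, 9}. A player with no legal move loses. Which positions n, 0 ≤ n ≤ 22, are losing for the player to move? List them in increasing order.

G(0) = 0
G(1) = mex{0} = 1
G(2) = mex{1,0} = 2
G(3) = mex{2,1,0} = 3
G(4) = mex{3,2,1} = 0
G(5) = mex{0,3,2} = 1
G(6) = mex{1,0,3} = 2
G(7) = mex{2,1,0,0} = 3
G(8) = mex{3,2,1,1} = 0
G(9) = mex{0,3,2,2,0} = 1
G(10) = mex{1,0,3,3,1} = 2
G(11) = mex{2,1,0,0,2} = 3
G(12) = mex{3,2,1,1,3} = 0
G(13) = mex{0,3,2,2,0} = 1
G(14) = mex{1,0,3,3,1} = 2
G(15) = mex{2,1,0,0,2} = 3
G(16) = mex{3,2,1,1,3} = 0
G(17) = mex{0,3,2,2,0} = 1
G(18) = mex{1,0,3,3,1} = 2
G(19) = mex{2,1,0,0,2} = 3
G(20) = mex{3,2,1,1,3} = 0
G(21) = mex{0,3,2,2,0} = 1
G(22) = mex{1,0,3,3,1} = 2
P-positions are exactly the n with G(n) = 0.

0, 4, 8, 12, 16, 20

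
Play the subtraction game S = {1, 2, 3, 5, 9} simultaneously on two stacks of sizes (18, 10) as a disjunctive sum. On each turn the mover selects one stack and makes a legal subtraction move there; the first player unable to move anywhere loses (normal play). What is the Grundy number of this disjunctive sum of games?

0

All stacks use S = {1, 2, 3, 5, 9}:
G(0) = 0
G(1) = mex{0} = 1
G(2) = mex{1,0} = 2
G(3) = mex{2,1,0} = 3
G(4) = mex{3,2,1} = 0
G(5) = mex{0,3,2,0} = 1
G(6) = mex{1,0,3,1} = 2
G(7) = mex{2,1,0,2} = 3
G(8) = mex{3,2,1,3} = 0
G(9) = mex{0,3,2,0,0} = 1
G(10) = mex{1,0,3,1,1} = 2
G(11) = mex{2,1,0,2,2} = 3
G(12) = mex{3,2,1,3,3} = 0
G(13) = mex{0,3,2,0,0} = 1
G(14) = mex{1,0,3,1,1} = 2
G(15) = mex{2,1,0,2,2} = 3
G(16) = mex{3,2,1,3,3} = 0
G(17) = mex{0,3,2,0,0} = 1
G(18) = mex{1,0,3,1,1} = 2
Stack A: G(18) = 2.
Stack B: G(10) = 2.
Combined Grundy value = 2 ⊕ 2 = 0.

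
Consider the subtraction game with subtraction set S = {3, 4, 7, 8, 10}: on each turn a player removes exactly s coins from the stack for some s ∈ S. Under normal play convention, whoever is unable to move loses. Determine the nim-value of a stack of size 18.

1

G(0) = 0
G(1) = mex{} = 0
G(2) = mex{} = 0
G(3) = mex{0} = 1
G(4) = mex{0,0} = 1
G(5) = mex{0,0} = 1
G(6) = mex{1,0} = 2
G(7) = mex{1,1,0} = 2
G(8) = mex{1,1,0,0} = 2
G(9) = mex{2,1,0,0} = 3
G(10) = mex{2,2,1,0,0} = 3
G(11) = mex{2,2,1,1,0} = 3
G(12) = mex{3,2,1,1,0} = 4
G(13) = mex{3,3,2,1,1} = 0
G(14) = mex{3,3,2,2,1} = 0
G(15) = mex{4,3,2,2,1} = 0
G(16) = mex{0,4,3,2,2} = 1
G(17) = mex{0,0,3,3,2} = 1
G(18) = mex{0,0,3,3,2} = 1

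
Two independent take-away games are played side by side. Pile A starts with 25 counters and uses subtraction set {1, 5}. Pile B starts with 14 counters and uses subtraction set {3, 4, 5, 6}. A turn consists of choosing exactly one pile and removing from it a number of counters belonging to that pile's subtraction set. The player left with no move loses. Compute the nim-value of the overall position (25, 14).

0

Pile A, S = {1, 5}:
n :  0  1  2  3  4  5  6  7  8  9 10 11 12 13 14 15 16 17 18 19 20 21 22 23 24 25
G :  0  1  0  1  0  1  0  1  0  1  0  1  0  1  0  1  0  1  0  1  0  1  0  1  0  1
G_A(25) = 1.
Pile B, S = {3, 4, 5, 6}:
n :  0  1  2  3  4  5  6  7  8  9 10 11 12 13 14
G :  0  0  0  1  1  1  2  2  2  0  0  0  1  1  1
G_B(14) = 1.
Combined Grundy value = 1 ⊕ 1 = 0.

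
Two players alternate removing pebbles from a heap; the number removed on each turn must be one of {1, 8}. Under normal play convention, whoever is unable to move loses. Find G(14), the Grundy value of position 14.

1

n :  0  1  2  3  4  5  6  7  8  9 10 11 12 13 14
G :  0  1  0  1  0  1  0  1  2  0  1  0  1  0  1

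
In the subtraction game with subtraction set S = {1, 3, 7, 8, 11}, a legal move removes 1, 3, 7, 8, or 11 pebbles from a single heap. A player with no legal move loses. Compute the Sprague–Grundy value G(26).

n :  0  1  2  3  4  5  6  7  8  9 10 11 12 13 14 15 16 17 18 19 20 21 22 23 24 25 26
G :  0  1  0  1  0  1  0  1  2  3  2  3  2  3  2  3  0  1  0  1  0  1  0  1  2  3  2

2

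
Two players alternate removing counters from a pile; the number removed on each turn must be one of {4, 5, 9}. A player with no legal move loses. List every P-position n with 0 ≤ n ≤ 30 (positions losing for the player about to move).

0, 1, 2, 3, 13, 14, 15, 16, 26, 27, 28, 29

G(0) = 0
G(1) = mex{} = 0
G(2) = mex{} = 0
G(3) = mex{} = 0
G(4) = mex{0} = 1
G(5) = mex{0,0} = 1
G(6) = mex{0,0} = 1
G(7) = mex{0,0} = 1
G(8) = mex{1,0} = 2
G(9) = mex{1,1,0} = 2
G(10) = mex{1,1,0} = 2
G(11) = mex{1,1,0} = 2
G(12) = mex{2,1,0} = 3
G(13) = mex{2,2,1} = 0
G(14) = mex{2,2,1} = 0
G(15) = mex{2,2,1} = 0
G(16) = mex{3,2,1} = 0
G(17) = mex{0,3,2} = 1
G(18) = mex{0,0,2} = 1
G(19) = mex{0,0,2} = 1
G(20) = mex{0,0,2} = 1
G(21) = mex{1,0,3} = 2
G(22) = mex{1,1,0} = 2
G(23) = mex{1,1,0} = 2
G(24) = mex{1,1,0} = 2
G(25) = mex{2,1,0} = 3
G(26) = mex{2,2,1} = 0
G(27) = mex{2,2,1} = 0
G(28) = mex{2,2,1} = 0
G(29) = mex{3,2,1} = 0
G(30) = mex{0,3,2} = 1
P-positions are exactly the n with G(n) = 0.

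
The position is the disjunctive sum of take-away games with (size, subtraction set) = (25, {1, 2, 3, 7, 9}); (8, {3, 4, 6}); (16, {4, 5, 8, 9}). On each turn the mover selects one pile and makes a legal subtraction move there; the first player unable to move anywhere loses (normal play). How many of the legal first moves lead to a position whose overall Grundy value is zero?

Pile A, S = {1, 2, 3, 7, 9}:
n :  0  1  2  3  4  5  6  7  8  9 10 11 12 13 14 15 16 17 18 19 20 21 22 23 24 25
G :  0  1  2  3  0  1  2  3  0  1  2  3  0  1  2  3  0  1  2  3  0  1  2  3  0  1
G_A(25) = 1.
Pile B, S = {3, 4, 6}:
n : 0 1 2 3 4 5 6 7 8
G : 0 0 0 1 1 1 2 2 2
G_B(8) = 2.
Pile C, S = {4, 5, 8, 9}:
G(0) = 0
G(1) = mex{} = 0
G(2) = mex{} = 0
G(3) = mex{} = 0
G(4) = mex{0} = 1
G(5) = mex{0,0} = 1
G(6) = mex{0,0} = 1
G(7) = mex{0,0} = 1
G(8) = mex{1,0,0} = 2
G(9) = mex{1,1,0,0} = 2
G(10) = mex{1,1,0,0} = 2
G(11) = mex{1,1,0,0} = 2
G(12) = mex{2,1,1,0} = 3
G(13) = mex{2,2,1,1} = 0
G(14) = mex{2,2,1,1} = 0
G(15) = mex{2,2,1,1} = 0
G(16) = mex{3,2,2,1} = 0
G_C(16) = 0.
Combined Grundy value = 1 ⊕ 2 ⊕ 0 = 3.
A winning move leaves total XOR = 0, i.e. changes one component's Grundy value g to g ⊕ X where X is the current total.
Pile A: need g' = 1⊕3 = 2. Options: 25−1→G=0, 25−2→G=3, 25−3→G=2, 25−7→G=2, 25−9→G=0. Hits: 2.
Pile B: need g' = 2⊕3 = 1. Options: 8−3→G=1, 8−4→G=1, 8−6→G=0. Hits: 2.
Pile C: need g' = 0⊕3 = 3. Options: 16−4→G=3, 16−5→G=2, 16−8→G=2, 16−9→G=1. Hits: 1.

5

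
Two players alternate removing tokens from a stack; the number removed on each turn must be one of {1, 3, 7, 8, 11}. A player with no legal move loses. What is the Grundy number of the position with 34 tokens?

G(0) = 0
G(1) = mex{0} = 1
G(2) = mex{1} = 0
G(3) = mex{0,0} = 1
G(4) = mex{1,1} = 0
G(5) = mex{0,0} = 1
G(6) = mex{1,1} = 0
G(7) = mex{0,0,0} = 1
G(8) = mex{1,1,1,0} = 2
G(9) = mex{2,0,0,1} = 3
G(10) = mex{3,1,1,0} = 2
G(11) = mex{2,2,0,1,0} = 3
G(12) = mex{3,3,1,0,1} = 2
G(13) = mex{2,2,0,1,0} = 3
G(14) = mex{3,3,1,0,1} = 2
G(15) = mex{2,2,2,1,0} = 3
G(16) = mex{3,3,3,2,1} = 0
G(17) = mex{0,2,2,3,0} = 1
G(18) = mex{1,3,3,2,1} = 0
G(19) = mex{0,0,2,3,2} = 1
G(20) = mex{1,1,3,2,3} = 0
G(21) = mex{0,0,2,3,2} = 1
G(22) = mex{1,1,3,2,3} = 0
G(23) = mex{0,0,0,3,2} = 1
G(24) = mex{1,1,1,0,3} = 2
G(25) = mex{2,0,0,1,2} = 3
G(26) = mex{3,1,1,0,3} = 2
G(27) = mex{2,2,0,1,0} = 3
G(28) = mex{3,3,1,0,1} = 2
G(29) = mex{2,2,0,1,0} = 3
G(30) = mex{3,3,1,0,1} = 2
G(31) = mex{2,2,2,1,0} = 3
G(32) = mex{3,3,3,2,1} = 0
G(33) = mex{0,2,2,3,0} = 1
G(34) = mex{1,3,3,2,1} = 0

0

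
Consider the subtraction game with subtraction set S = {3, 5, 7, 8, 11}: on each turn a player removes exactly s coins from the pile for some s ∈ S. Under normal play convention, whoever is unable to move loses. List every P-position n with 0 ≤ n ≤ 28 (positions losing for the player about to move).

n :  0  1  2  3  4  5  6  7  8  9 10 11 12 13 14 15 16 17 18 19 20 21 22 23 24 25 26 27 28
G :  0  0  0  1  1  1  2  2  2  3  3  3  4  4  0  0  0  1  1  1  2  2  2  3  3  3  4  4  0
P-positions are exactly the n with G(n) = 0.

0, 1, 2, 14, 15, 16, 28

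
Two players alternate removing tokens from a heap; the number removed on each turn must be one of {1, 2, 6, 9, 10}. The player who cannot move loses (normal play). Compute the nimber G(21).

G(0) = 0
G(1) = mex{0} = 1
G(2) = mex{1,0} = 2
G(3) = mex{2,1} = 0
G(4) = mex{0,2} = 1
G(5) = mex{1,0} = 2
G(6) = mex{2,1,0} = 3
G(7) = mex{3,2,1} = 0
G(8) = mex{0,3,2} = 1
G(9) = mex{1,0,0,0} = 2
G(10) = mex{2,1,1,1,0} = 3
G(11) = mex{3,2,2,2,1} = 0
G(12) = mex{0,3,3,0,2} = 1
G(13) = mex{1,0,0,1,0} = 2
G(14) = mex{2,1,1,2,1} = 0
G(15) = mex{0,2,2,3,2} = 1
G(16) = mex{1,0,3,0,3} = 2
G(17) = mex{2,1,0,1,0} = 3
G(18) = mex{3,2,1,2,1} = 0
G(19) = mex{0,3,2,3,2} = 1
G(20) = mex{1,0,0,0,3} = 2
G(21) = mex{2,1,1,1,0} = 3

3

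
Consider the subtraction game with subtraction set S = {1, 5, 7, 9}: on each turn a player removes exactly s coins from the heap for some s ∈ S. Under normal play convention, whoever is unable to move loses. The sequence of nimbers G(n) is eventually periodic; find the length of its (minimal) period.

G(0) = 0
G(1) = mex{0} = 1
G(2) = mex{1} = 0
G(3) = mex{0} = 1
G(4) = mex{1} = 0
G(5) = mex{0,0} = 1
G(6) = mex{1,1} = 0
G(7) = mex{0,0,0} = 1
G(8) = mex{1,1,1} = 0
G(9) = mex{0,0,0,0} = 1
G(10) = mex{1,1,1,1} = 0
G(11) = mex{0,0,0,0} = 1
G(12) = mex{1,1,1,1} = 0
G(13) = mex{0,0,0,0} = 1
G(14) = mex{1,1,1,1} = 0
G(n+2) = G(n) holds for n = 0,…,8 (a full window of length max(S) = 9), so the sequence is purely periodic with period 2.

2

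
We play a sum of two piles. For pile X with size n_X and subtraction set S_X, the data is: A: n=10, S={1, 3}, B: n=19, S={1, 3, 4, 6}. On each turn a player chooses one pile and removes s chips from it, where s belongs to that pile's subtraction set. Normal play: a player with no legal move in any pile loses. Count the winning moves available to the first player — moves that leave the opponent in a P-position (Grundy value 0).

1

Pile A, S = {1, 3}:
n :  0  1  2  3  4  5  6  7  8  9 10
G :  0  1  0  1  0  1  0  1  0  1  0
G_A(10) = 0.
Pile B, S = {1, 3, 4, 6}:
n :  0  1  2  3  4  5  6  7  8  9 10 11 12 13 14 15 16 17 18 19
G :  0  1  0  1  2  3  2  0  1  0  1  2  3  2  0  1  0  1  2  3
G_B(19) = 3.
Combined Grundy value = 0 ⊕ 3 = 3.
A winning move leaves total XOR = 0, i.e. changes one component's Grundy value g to g ⊕ X where X is the current total.
Pile A: need g' = 0⊕3 = 3. Options: 10−1→G=1, 10−3→G=1. Hits: 0.
Pile B: need g' = 3⊕3 = 0. Options: 19−1→G=2, 19−3→G=0, 19−4→G=1, 19−6→G=2. Hits: 1.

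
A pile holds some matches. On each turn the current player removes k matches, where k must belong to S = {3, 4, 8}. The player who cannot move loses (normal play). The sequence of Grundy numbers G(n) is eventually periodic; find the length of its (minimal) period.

12

G(0) = 0
G(1) = mex{} = 0
G(2) = mex{} = 0
G(3) = mex{0} = 1
G(4) = mex{0,0} = 1
G(5) = mex{0,0} = 1
G(6) = mex{1,0} = 2
G(7) = mex{1,1} = 0
G(8) = mex{1,1,0} = 2
G(9) = mex{2,1,0} = 3
G(10) = mex{0,2,0} = 1
G(11) = mex{2,0,1} = 3
G(12) = mex{3,2,1} = 0
G(13) = mex{1,3,1} = 0
G(14) = mex{3,1,2} = 0
G(15) = mex{0,3,0} = 1
G(16) = mex{0,0,2} = 1
G(17) = mex{0,0,3} = 1
G(18) = mex{1,0,1} = 2
G(19) = mex{1,1,3} = 0
G(20) = mex{1,1,0} = 2
G(21) = mex{2,1,0} = 3
G(22) = mex{0,2,0} = 1
G(23) = mex{2,0,1} = 3
G(24) = mex{3,2,1} = 0
G(25) = mex{1,3,1} = 0
G(n+12) = G(n) holds for n = 0,…,7 (a full window of length max(S) = 8), so the sequence is purely periodic with period 12.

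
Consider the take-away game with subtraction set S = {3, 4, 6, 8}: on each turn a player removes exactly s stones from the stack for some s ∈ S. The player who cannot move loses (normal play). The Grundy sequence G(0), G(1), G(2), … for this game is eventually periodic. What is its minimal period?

n :  0  1  2  3  4  5  6  7  8  9 10 11 12 13 14 15 16 17 18 19 20 21 22 23
G :  0  0  0  1  1  1  2  2  2  3  3  0  0  0  1  1  1  2  2  2  3  3  0  0
G(n+11) = G(n) holds for n = 0,…,7 (a full window of length max(S) = 8), so the sequence is purely periodic with period 11.

11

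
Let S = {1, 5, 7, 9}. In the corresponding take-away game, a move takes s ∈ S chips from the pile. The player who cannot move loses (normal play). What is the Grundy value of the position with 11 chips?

1

G(0) = 0
G(1) = mex{0} = 1
G(2) = mex{1} = 0
G(3) = mex{0} = 1
G(4) = mex{1} = 0
G(5) = mex{0,0} = 1
G(6) = mex{1,1} = 0
G(7) = mex{0,0,0} = 1
G(8) = mex{1,1,1} = 0
G(9) = mex{0,0,0,0} = 1
G(10) = mex{1,1,1,1} = 0
G(11) = mex{0,0,0,0} = 1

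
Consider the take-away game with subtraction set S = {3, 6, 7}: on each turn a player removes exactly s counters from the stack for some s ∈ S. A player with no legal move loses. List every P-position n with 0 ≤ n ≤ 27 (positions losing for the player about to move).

G(0) = 0
G(1) = mex{} = 0
G(2) = mex{} = 0
G(3) = mex{0} = 1
G(4) = mex{0} = 1
G(5) = mex{0} = 1
G(6) = mex{1,0} = 2
G(7) = mex{1,0,0} = 2
G(8) = mex{1,0,0} = 2
G(9) = mex{2,1,0} = 3
G(10) = mex{2,1,1} = 0
G(11) = mex{2,1,1} = 0
G(12) = mex{3,2,1} = 0
G(13) = mex{0,2,2} = 1
G(14) = mex{0,2,2} = 1
G(15) = mex{0,3,2} = 1
G(16) = mex{1,0,3} = 2
G(17) = mex{1,0,0} = 2
G(18) = mex{1,0,0} = 2
G(19) = mex{2,1,0} = 3
G(20) = mex{2,1,1} = 0
G(21) = mex{2,1,1} = 0
G(22) = mex{3,2,1} = 0
G(23) = mex{0,2,2} = 1
G(24) = mex{0,2,2} = 1
G(25) = mex{0,3,2} = 1
G(26) = mex{1,0,3} = 2
G(27) = mex{1,0,0} = 2
P-positions are exactly the n with G(n) = 0.

0, 1, 2, 10, 11, 12, 20, 21, 22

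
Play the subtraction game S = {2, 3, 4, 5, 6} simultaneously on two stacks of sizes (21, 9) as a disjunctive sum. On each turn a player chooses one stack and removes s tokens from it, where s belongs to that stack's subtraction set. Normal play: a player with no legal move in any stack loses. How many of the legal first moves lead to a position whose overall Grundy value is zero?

4

All stacks use S = {2, 3, 4, 5, 6}:
n :  0  1  2  3  4  5  6  7  8  9 10 11 12 13 14 15 16 17 18 19 20 21
G :  0  0  1  1  2  2  3  3  0  0  1  1  2  2  3  3  0  0  1  1  2  2
Stack A: G(21) = 2.
Stack B: G(9) = 0.
Combined Grundy value = 2 ⊕ 0 = 2.
A winning move leaves total XOR = 0, i.e. changes one component's Grundy value g to g ⊕ X where X is the current total.
Stack A: need g' = 2⊕2 = 0. Options: 21−2→G=1, 21−3→G=1, 21−4→G=0, 21−5→G=0, 21−6→G=3. Hits: 2.
Stack B: need g' = 0⊕2 = 2. Options: 9−2→G=3, 9−3→G=3, 9−4→G=2, 9−5→G=2, 9−6→G=1. Hits: 2.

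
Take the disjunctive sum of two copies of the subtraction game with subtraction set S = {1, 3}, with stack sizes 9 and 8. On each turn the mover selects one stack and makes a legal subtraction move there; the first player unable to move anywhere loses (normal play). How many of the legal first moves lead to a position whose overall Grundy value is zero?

All stacks use S = {1, 3}:
n : 0 1 2 3 4 5 6 7 8 9
G : 0 1 0 1 0 1 0 1 0 1
Stack A: G(9) = 1.
Stack B: G(8) = 0.
Combined Grundy value = 1 ⊕ 0 = 1.
A winning move leaves total XOR = 0, i.e. changes one component's Grundy value g to g ⊕ X where X is the current total.
Stack A: need g' = 1⊕1 = 0. Options: 9−1→G=0, 9−3→G=0. Hits: 2.
Stack B: need g' = 0⊕1 = 1. Options: 8−1→G=1, 8−3→G=1. Hits: 2.

4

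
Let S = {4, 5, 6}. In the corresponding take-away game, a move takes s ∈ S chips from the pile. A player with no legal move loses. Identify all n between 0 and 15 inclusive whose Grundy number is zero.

0, 1, 2, 3, 10, 11, 12, 13

G(0) = 0
G(1) = mex{} = 0
G(2) = mex{} = 0
G(3) = mex{} = 0
G(4) = mex{0} = 1
G(5) = mex{0,0} = 1
G(6) = mex{0,0,0} = 1
G(7) = mex{0,0,0} = 1
G(8) = mex{1,0,0} = 2
G(9) = mex{1,1,0} = 2
G(10) = mex{1,1,1} = 0
G(11) = mex{1,1,1} = 0
G(12) = mex{2,1,1} = 0
G(13) = mex{2,2,1} = 0
G(14) = mex{0,2,2} = 1
G(15) = mex{0,0,2} = 1
P-positions are exactly the n with G(n) = 0.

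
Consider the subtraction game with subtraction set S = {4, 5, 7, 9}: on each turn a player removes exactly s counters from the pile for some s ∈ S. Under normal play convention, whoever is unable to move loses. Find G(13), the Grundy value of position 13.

n :  0  1  2  3  4  5  6  7  8  9 10 11 12 13
G :  0  0  0  0  1  1  1  1  2  2  2  2  3  0

0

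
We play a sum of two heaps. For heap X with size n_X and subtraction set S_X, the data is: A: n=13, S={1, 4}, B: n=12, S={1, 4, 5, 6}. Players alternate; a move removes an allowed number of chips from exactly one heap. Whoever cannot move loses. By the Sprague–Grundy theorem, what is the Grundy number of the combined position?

0

Heap A, S = {1, 4}:
G(0) = 0
G(1) = mex{0} = 1
G(2) = mex{1} = 0
G(3) = mex{0} = 1
G(4) = mex{1,0} = 2
G(5) = mex{2,1} = 0
G(6) = mex{0,0} = 1
G(7) = mex{1,1} = 0
G(8) = mex{0,2} = 1
G(9) = mex{1,0} = 2
G(10) = mex{2,1} = 0
G(11) = mex{0,0} = 1
G(12) = mex{1,1} = 0
G(13) = mex{0,2} = 1
G_A(13) = 1.
Heap B, S = {1, 4, 5, 6}:
n :  0  1  2  3  4  5  6  7  8  9 10 11 12
G :  0  1  0  1  2  3  2  3  4  0  1  0  1
G_B(12) = 1.
Combined Grundy value = 1 ⊕ 1 = 0.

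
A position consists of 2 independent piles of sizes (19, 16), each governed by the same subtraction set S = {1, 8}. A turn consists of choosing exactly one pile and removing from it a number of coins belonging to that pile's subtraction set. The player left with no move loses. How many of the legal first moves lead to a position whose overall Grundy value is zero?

All piles use S = {1, 8}:
G(0) = 0
G(1) = mex{0} = 1
G(2) = mex{1} = 0
G(3) = mex{0} = 1
G(4) = mex{1} = 0
G(5) = mex{0} = 1
G(6) = mex{1} = 0
G(7) = mex{0} = 1
G(8) = mex{1,0} = 2
G(9) = mex{2,1} = 0
G(10) = mex{0,0} = 1
G(11) = mex{1,1} = 0
G(12) = mex{0,0} = 1
G(13) = mex{1,1} = 0
G(14) = mex{0,0} = 1
G(15) = mex{1,1} = 0
G(16) = mex{0,2} = 1
G(17) = mex{1,0} = 2
G(18) = mex{2,1} = 0
G(19) = mex{0,0} = 1
Pile A: G(19) = 1.
Pile B: G(16) = 1.
Combined Grundy value = 1 ⊕ 1 = 0.
A winning move leaves total XOR = 0, i.e. changes one component's Grundy value g to g ⊕ X where X is the current total.
Pile A: target g' = 1⊕0 = 1, but every legal move changes the Grundy value (mex property), so 0 moves.
Pile B: target g' = 1⊕0 = 1, but every legal move changes the Grundy value (mex property), so 0 moves.

0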